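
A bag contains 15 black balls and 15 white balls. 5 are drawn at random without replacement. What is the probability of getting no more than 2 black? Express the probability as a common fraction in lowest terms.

Total selections: C(30,5) = 142506.
Favorable selections (no more than 2 black): C(15,0)·C(15,5) + C(15,1)·C(15,4) + C(15,2)·C(15,3) = 3003 + 20475 + 47775 = 71253.
Probability = 71253/142506 = 1/2.

1/2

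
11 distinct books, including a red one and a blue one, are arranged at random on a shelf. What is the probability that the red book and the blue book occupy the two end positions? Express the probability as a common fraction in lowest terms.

There are 11! = 39916800 arrangements.
Place the red book and the blue book at the ends in 2 ways, arrange the remaining 9 in 9! = 362880 ways: 2·362880 = 725760.
Probability = 725760/39916800 = 1/55.

1/55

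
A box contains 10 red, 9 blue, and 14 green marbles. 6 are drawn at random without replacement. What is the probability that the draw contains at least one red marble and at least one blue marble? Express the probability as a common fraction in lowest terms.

2841/3596

There are C(33,6) = 1107568 possible draws.
By inclusion-exclusion on the complements, draws missing all red or all blue: C(23,6) + C(24,6) − C(14,6) = 100947 + 134596 − 3003 = 232540.
So draws with at least one of each: 1107568 − 232540 = 875028, probability 875028/1107568 = 2841/3596.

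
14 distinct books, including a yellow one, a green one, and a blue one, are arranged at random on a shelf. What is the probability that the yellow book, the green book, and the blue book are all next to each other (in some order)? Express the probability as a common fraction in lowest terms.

3/91

There are 14! = 87178291200 arrangements.
Treat the three as one block: 12! placements × 3! orders within the block = 479001600·6 = 2874009600.
Probability = 2874009600/87178291200 = 3/91.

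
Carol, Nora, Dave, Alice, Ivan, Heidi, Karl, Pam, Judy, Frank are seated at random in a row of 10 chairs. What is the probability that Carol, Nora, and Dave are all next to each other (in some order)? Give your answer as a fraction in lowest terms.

1/15

There are 10! = 3628800 arrangements.
Treat the three as one block: 8! placements × 3! orders within the block = 40320·6 = 241920.
Probability = 241920/3628800 = 1/15.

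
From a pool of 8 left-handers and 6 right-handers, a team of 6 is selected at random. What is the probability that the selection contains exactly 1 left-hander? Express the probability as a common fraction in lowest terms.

16/1001

Total number of selections: C(14,6) = 3003.
Selections with exactly 1 left-hander: choose 1 of the 8 left-handers and 5 of the 6 right-handers, C(8,1)·C(6,5) = 8·6 = 48.
Probability = 48/3003 = 16/1001.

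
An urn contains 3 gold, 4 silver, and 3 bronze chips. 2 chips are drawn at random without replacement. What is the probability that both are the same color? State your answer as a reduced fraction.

There are C(10,2) = 45 ways to draw 2 chips.
All same color: C(3,2) + C(4,2) + C(3,2) = 3 + 6 + 3 = 12.
Probability = 12/45 = 4/15.

4/15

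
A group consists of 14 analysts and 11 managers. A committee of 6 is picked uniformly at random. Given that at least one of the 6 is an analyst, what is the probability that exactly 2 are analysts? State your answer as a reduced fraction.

Work in counts. Selections with at least one analyst: C(25,6) − C(11,6) = 177100 − 462 = 176638.
Of those, selections where exactly 2 are analysts: C(14,2)·C(11,4) = 91·330 = 30030.
Conditional probability = 30030/176638 = 195/1147.

195/1147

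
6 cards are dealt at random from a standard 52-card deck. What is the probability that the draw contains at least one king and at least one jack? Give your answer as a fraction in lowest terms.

718637/5089630

There are C(52,6) = 20358520 possible draws.
By inclusion-exclusion on the complements, draws missing all kings or all jacks: C(48,6) + C(48,6) − C(44,6) = 12271512 + 12271512 − 7059052 = 17483972.
So draws with at least one of each: 20358520 − 17483972 = 2874548, probability 2874548/20358520 = 718637/5089630.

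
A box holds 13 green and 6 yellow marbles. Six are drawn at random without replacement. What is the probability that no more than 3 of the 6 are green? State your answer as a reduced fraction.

Total selections: C(19,6) = 27132.
Count the complement (more than 3 green): C(13,4)·C(6,2) + C(13,5)·C(6,1) + C(13,6)·C(6,0) = 10725 + 7722 + 1716 = 20163.
Probability = 1 − 20163/27132 = 6969/27132 = 2323/9044.

2323/9044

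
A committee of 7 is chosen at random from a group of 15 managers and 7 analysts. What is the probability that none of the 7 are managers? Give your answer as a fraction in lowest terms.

There are C(22,7) = 170544 possible selections.
Selections with no managers (all analysts): C(7,7) = 1.
Probability = 1/170544.

1/170544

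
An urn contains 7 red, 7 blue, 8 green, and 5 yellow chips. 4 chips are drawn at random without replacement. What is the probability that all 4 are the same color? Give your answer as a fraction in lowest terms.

There are C(27,4) = 17550 ways to draw 4 chips.
All same color: C(7,4) + C(7,4) + C(8,4) + C(5,4) = 35 + 35 + 70 + 5 = 145.
Probability = 145/17550 = 29/3510.

29/3510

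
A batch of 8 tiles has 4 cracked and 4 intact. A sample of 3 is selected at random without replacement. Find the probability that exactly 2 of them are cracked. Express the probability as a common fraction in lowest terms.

There are C(8,3) = 56 ways to choose 3 from 8.
Selections with exactly 2 cracked: choose 2 of the 4 cracked and 1 of the 4 intact, C(4,2)·C(4,1) = 6·4 = 24.
Probability = 24/56 = 3/7.

3/7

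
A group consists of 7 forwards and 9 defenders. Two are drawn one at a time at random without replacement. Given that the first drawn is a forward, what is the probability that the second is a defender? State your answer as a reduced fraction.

3/5

After removing one forward, 15 remain: 6 forwards and 9 defenders.
So the probability the next is a defender is 9/15 = 3/5.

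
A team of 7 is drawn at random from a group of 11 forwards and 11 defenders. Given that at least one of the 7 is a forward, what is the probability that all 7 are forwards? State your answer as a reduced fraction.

Work in counts. Selections with at least one forward: C(22,7) − C(11,7) = 170544 − 330 = 170214.
Of those, selections where all 7 are forwards: C(11,7) = 330.
Conditional probability = 330/170214 = 5/2579.

5/2579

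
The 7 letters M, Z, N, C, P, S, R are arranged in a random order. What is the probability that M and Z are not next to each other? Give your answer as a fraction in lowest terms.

There are 7! = 5040 arrangements.
Arrangements with M and Z adjacent: 2·6! = 1440.
So not adjacent: 5040 − 1440 = 3600, probability 3600/5040 = 5/7.

5/7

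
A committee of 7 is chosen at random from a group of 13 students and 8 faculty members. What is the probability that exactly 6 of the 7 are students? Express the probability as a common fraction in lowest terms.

572/4845

The sample space is all 7-subsets of the 21: C(21,7) = 116280.
Selections with exactly 6 students: choose 6 of the 13 students and 1 of the 8 faculty members, C(13,6)·C(8,1) = 1716·8 = 13728.
Probability = 13728/116280 = 572/4845.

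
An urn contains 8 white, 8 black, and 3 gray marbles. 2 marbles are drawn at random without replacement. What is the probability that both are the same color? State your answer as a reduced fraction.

There are C(19,2) = 171 ways to draw 2 marbles.
All same color: C(8,2) + C(8,2) + C(3,2) = 28 + 28 + 3 = 59.
Probability = 59/171.

59/171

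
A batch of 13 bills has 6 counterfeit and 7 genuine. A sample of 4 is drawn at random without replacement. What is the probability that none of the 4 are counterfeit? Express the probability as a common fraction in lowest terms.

There are C(13,4) = 715 possible selections.
Selections with no counterfeit (all genuine): C(7,4) = 35.
Probability = 35/715 = 7/143.

7/143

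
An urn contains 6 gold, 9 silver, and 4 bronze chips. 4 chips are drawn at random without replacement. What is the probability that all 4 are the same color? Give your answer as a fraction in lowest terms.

There are C(19,4) = 3876 ways to draw 4 chips.
All same color: C(6,4) + C(9,4) + C(4,4) = 15 + 126 + 1 = 142.
Probability = 142/3876 = 71/1938.

71/1938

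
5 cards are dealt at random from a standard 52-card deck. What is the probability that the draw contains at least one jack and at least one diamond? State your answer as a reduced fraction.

There are C(52,5) = 2598960 possible draws.
By inclusion-exclusion on the complements, draws missing all jacks or all diamonds: C(48,5) + C(39,5) − C(36,5) = 1712304 + 575757 − 376992 = 1911069.
So draws with at least one of each: 2598960 − 1911069 = 687891, probability 687891/2598960 = 229297/866320.

229297/866320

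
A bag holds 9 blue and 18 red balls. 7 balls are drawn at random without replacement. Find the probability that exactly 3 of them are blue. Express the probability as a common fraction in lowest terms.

952/3289

The sample space is all 7-subsets of the 27: C(27,7) = 888030.
Selections with exactly 3 blue: choose 3 of the 9 blue and 4 of the 18 red, C(9,3)·C(18,4) = 84·3060 = 257040.
Probability = 257040/888030 = 952/3289.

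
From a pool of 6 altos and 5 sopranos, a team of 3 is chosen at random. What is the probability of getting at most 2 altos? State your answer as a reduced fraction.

29/33

There are C(11,3) = 165 ways to choose the 3.
Favorable selections (at most 2 altos): C(6,0)·C(5,3) + C(6,1)·C(5,2) + C(6,2)·C(5,1) = 10 + 60 + 75 = 145.
Probability = 145/165 = 29/33.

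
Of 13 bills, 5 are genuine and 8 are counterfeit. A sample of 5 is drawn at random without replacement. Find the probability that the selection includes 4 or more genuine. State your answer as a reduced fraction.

41/1287

There are C(13,5) = 1287 ways to choose the 5.
Favorable selections (4 or more genuine): C(5,4)·C(8,1) + C(5,5)·C(8,0) = 40 + 1 = 41.
Probability = 41/1287.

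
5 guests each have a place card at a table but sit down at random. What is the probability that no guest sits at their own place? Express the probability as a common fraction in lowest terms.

11/30

There are 5! = 120 seatings.
By inclusion-exclusion, seatings with no fixed points: C(5,0)·5! − C(5,1)·4! + C(5,2)·3! − C(5,3)·2! + C(5,4)·1! − C(5,5)·0! = 44.
Probability = 44/120 = 11/30.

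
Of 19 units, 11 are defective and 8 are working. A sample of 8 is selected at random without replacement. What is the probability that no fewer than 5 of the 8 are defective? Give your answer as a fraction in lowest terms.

There are C(19,8) = 75582 ways to choose the 8.
Favorable selections (no fewer than 5 defective): C(11,5)·C(8,3) + C(11,6)·C(8,2) + C(11,7)·C(8,1) + C(11,8)·C(8,0) = 25872 + 12936 + 2640 + 165 = 41613.
Probability = 41613/75582 = 1067/1938.

1067/1938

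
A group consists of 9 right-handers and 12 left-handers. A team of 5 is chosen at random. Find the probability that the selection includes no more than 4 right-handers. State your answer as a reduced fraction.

There are C(21,5) = 20349 ways to choose the 5.
The complement is exactly 5 right-handers: C(9,5)·C(12,0) = 126.
Probability = 1 − 126/20349 = 20223/20349 = 321/323.

321/323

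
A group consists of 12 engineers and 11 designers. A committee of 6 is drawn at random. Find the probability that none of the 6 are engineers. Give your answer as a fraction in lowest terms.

2/437

There are C(23,6) = 100947 possible selections.
Selections with no engineers (all designers): C(11,6) = 462.
Probability = 462/100947 = 2/437.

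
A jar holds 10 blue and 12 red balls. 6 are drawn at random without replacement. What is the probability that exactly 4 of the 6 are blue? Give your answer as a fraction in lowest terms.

60/323

The sample space is all 6-subsets of the 22: C(22,6) = 74613.
Selections with exactly 4 blue: choose 4 of the 10 blue and 2 of the 12 red, C(10,4)·C(12,2) = 210·66 = 13860.
Probability = 13860/74613 = 60/323.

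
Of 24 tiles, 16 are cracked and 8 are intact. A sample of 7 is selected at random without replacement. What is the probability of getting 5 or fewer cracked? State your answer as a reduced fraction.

1025/1311

Total selections: C(24,7) = 346104.
Count the complement (more than 5 cracked): C(16,6)·C(8,1) + C(16,7)·C(8,0) = 64064 + 11440 = 75504.
Probability = 1 − 75504/346104 = 270600/346104 = 1025/1311.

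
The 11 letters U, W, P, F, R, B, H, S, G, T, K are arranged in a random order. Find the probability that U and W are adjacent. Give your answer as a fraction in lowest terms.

There are 11! = 39916800 arrangements.
Treat U and W as a block: 10! arrangements of the blocks × 2 orders within the block = 2·3628800 = 7257600.
Probability = 7257600/39916800 = 2/11.

2/11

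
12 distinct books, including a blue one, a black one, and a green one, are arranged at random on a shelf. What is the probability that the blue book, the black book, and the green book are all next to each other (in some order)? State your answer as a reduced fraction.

1/22

There are 12! = 479001600 arrangements.
Treat the three as one block: 10! placements × 3! orders within the block = 3628800·6 = 21772800.
Probability = 21772800/479001600 = 1/22.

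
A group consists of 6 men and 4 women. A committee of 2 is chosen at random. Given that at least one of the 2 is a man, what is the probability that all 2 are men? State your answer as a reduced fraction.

5/13

Work in counts. Selections with at least one man: C(10,2) − C(4,2) = 45 − 6 = 39.
Of those, selections where all 2 are men: C(6,2) = 15.
Conditional probability = 15/39 = 5/13.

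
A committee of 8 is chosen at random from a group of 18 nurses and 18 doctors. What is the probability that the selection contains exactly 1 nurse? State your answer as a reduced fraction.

There are C(36,8) = 30260340 ways to choose 8 from 36.
Selections with exactly 1 nurse: choose 1 of the 18 nurses and 7 of the 18 doctors, C(18,1)·C(18,7) = 18·31824 = 572832.
Probability = 572832/30260340 = 936/49445.

936/49445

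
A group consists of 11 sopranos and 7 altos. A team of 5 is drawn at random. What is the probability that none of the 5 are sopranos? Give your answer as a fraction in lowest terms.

There are C(18,5) = 8568 possible selections.
Selections with no sopranos (all altos): C(7,5) = 21.
Probability = 21/8568 = 1/408.

1/408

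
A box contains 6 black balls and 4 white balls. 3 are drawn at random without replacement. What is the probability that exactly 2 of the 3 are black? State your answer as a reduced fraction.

1/2

There are C(10,3) = 120 ways to choose 3 from 10.
Selections with exactly 2 black: choose 2 of the 6 black and 1 of the 4 white, C(6,2)·C(4,1) = 15·4 = 60.
Probability = 60/120 = 1/2.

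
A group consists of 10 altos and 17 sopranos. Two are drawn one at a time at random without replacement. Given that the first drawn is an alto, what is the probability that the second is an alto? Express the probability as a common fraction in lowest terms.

After removing one alto, 26 remain: 9 altos and 17 sopranos.
So the probability the next is an alto is 9/26.

9/26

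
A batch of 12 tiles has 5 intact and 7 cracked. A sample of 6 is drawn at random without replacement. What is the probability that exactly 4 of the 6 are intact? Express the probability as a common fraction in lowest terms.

The sample space is all 6-subsets of the 12: C(12,6) = 924.
Selections with exactly 4 intact: choose 4 of the 5 intact and 2 of the 7 cracked, C(5,4)·C(7,2) = 5·21 = 105.
Probability = 105/924 = 5/44.

5/44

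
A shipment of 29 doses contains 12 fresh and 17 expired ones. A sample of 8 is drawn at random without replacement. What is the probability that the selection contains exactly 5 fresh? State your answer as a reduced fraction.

1088/8671

There are C(29,8) = 4292145 ways to choose 8 from 29.
Selections with exactly 5 fresh: choose 5 of the 12 fresh and 3 of the 17 expired, C(12,5)·C(17,3) = 792·680 = 538560.
Probability = 538560/4292145 = 1088/8671.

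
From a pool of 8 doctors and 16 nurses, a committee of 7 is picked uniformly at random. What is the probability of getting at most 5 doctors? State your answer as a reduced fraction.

Total selections: C(24,7) = 346104.
Favorable selections (at most 5 doctors): C(8,0)·C(16,7) + C(8,1)·C(16,6) + C(8,2)·C(16,5) + C(8,3)·C(16,4) + C(8,4)·C(16,3) + C(8,5)·C(16,2) = 11440 + 64064 + 122304 + 101920 + 39200 + 6720 = 345648.
Probability = 345648/346104 = 758/759.

758/759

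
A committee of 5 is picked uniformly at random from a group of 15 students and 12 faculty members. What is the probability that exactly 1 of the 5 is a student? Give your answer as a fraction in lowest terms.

55/598

There are C(27,5) = 80730 ways to choose 5 from 27.
Selections with exactly 1 student: choose 1 of the 15 students and 4 of the 12 faculty members, C(15,1)·C(12,4) = 15·495 = 7425.
Probability = 7425/80730 = 55/598.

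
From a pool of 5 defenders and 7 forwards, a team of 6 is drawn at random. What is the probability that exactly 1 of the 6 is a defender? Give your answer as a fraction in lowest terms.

5/44

Total number of selections: C(12,6) = 924.
Selections with exactly 1 defender: choose 1 of the 5 defenders and 5 of the 7 forwards, C(5,1)·C(7,5) = 5·21 = 105.
Probability = 105/924 = 5/44.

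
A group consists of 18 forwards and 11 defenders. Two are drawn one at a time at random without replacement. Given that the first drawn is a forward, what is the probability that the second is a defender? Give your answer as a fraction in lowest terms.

After removing one forward, 28 remain: 17 forwards and 11 defenders.
So the probability the next is a defender is 11/28.

11/28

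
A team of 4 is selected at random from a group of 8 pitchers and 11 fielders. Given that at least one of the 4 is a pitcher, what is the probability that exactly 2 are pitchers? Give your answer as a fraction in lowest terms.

770/1773

Work in counts. Selections with at least one pitcher: C(19,4) − C(11,4) = 3876 − 330 = 3546.
Of those, selections where exactly 2 are pitchers: C(8,2)·C(11,2) = 28·55 = 1540.
Conditional probability = 1540/3546 = 770/1773.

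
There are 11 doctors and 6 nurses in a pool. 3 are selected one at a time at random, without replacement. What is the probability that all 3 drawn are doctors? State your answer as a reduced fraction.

Multiply the conditional probabilities at each draw: 11/17 · 10/16 · 9/15 = 990/4080 = 33/136.

33/136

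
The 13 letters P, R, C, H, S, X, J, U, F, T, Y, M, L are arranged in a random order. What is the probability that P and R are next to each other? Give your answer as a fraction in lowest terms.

2/13

There are 13! = 6227020800 arrangements.
Treat P and R as a block: 12! arrangements of the blocks × 2 orders within the block = 2·479001600 = 958003200.
Probability = 958003200/6227020800 = 2/13.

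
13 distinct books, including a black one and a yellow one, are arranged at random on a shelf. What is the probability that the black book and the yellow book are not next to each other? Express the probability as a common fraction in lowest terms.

There are 13! = 6227020800 arrangements.
Arrangements with the black book and the yellow book adjacent: 2·12! = 958003200.
So not adjacent: 6227020800 − 958003200 = 5269017600, probability 5269017600/6227020800 = 11/13.

11/13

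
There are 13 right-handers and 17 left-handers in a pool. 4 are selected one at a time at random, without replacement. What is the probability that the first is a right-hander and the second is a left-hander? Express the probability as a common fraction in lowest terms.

221/870

Multiply the conditional probabilities at each draw: 13/30 · 17/29 = 221/870.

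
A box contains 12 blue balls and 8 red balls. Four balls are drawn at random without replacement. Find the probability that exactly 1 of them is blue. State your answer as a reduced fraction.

224/1615

There are C(20,4) = 4845 ways to choose 4 from 20.
Selections with exactly 1 blue: choose 1 of the 12 blue and 3 of the 8 red, C(12,1)·C(8,3) = 12·56 = 672.
Probability = 672/4845 = 224/1615.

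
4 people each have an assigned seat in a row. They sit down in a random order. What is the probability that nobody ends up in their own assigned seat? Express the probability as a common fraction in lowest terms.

There are 4! = 24 seatings.
By inclusion-exclusion, seatings with no fixed points: C(4,0)·4! − C(4,1)·3! + C(4,2)·2! − C(4,3)·1! + C(4,4)·0! = 9.
Probability = 9/24 = 3/8.

3/8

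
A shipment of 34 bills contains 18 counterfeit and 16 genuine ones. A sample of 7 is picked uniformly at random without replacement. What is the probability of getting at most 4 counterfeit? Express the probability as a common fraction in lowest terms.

14789/19778

There are C(34,7) = 5379616 ways to choose the 7.
Count the complement (more than 4 counterfeit): C(18,5)·C(16,2) + C(18,6)·C(16,1) + C(18,7)·C(16,0) = 1028160 + 297024 + 31824 = 1357008.
Probability = 1 − 1357008/5379616 = 4022608/5379616 = 14789/19778.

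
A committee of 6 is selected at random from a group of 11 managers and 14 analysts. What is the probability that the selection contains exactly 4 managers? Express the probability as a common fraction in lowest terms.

The sample space is all 6-subsets of the 25: C(25,6) = 177100.
Selections with exactly 4 managers: choose 4 of the 11 managers and 2 of the 14 analysts, C(11,4)·C(14,2) = 330·91 = 30030.
Probability = 30030/177100 = 39/230.

39/230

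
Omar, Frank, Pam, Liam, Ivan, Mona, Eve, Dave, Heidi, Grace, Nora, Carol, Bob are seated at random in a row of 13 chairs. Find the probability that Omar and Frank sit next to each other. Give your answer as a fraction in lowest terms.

2/13

There are 13! = 6227020800 arrangements.
Treat Omar and Frank as a block: 12! arrangements of the blocks × 2 orders within the block = 2·479001600 = 958003200.
Probability = 958003200/6227020800 = 2/13.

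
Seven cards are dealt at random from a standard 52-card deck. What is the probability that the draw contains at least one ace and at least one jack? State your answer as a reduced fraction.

3105873/16723070

There are C(52,7) = 133784560 possible draws.
By inclusion-exclusion on the complements, draws missing all aces or all jacks: C(48,7) + C(48,7) − C(44,7) = 73629072 + 73629072 − 38320568 = 108937576.
So draws with at least one of each: 133784560 − 108937576 = 24846984, probability 24846984/133784560 = 3105873/16723070.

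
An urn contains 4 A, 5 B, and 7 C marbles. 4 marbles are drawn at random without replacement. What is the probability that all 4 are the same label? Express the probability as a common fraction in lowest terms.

There are C(16,4) = 1820 ways to draw 4 marbles.
All same label: C(4,4) + C(5,4) + C(7,4) = 1 + 5 + 35 = 41.
Probability = 41/1820.

41/1820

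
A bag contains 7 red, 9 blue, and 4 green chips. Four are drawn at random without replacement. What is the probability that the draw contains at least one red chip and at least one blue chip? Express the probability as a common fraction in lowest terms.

There are C(20,4) = 4845 possible draws.
By inclusion-exclusion on the complements, draws missing all red or all blue: C(13,4) + C(11,4) − C(4,4) = 715 + 330 − 1 = 1044.
So draws with at least one of each: 4845 − 1044 = 3801, probability 3801/4845 = 1267/1615.

1267/1615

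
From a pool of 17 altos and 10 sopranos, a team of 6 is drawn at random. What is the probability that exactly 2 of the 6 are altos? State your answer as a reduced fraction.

952/9867

There are C(27,6) = 296010 ways to choose 6 from 27.
Selections with exactly 2 altos: choose 2 of the 17 altos and 4 of the 10 sopranos, C(17,2)·C(10,4) = 136·210 = 28560.
Probability = 28560/296010 = 952/9867.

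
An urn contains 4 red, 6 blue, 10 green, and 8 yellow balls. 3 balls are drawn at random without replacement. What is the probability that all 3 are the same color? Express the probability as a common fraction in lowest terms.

50/819

There are C(28,3) = 3276 ways to draw 3 balls.
All same color: C(4,3) + C(6,3) + C(10,3) + C(8,3) = 4 + 20 + 120 + 56 = 200.
Probability = 200/3276 = 50/819.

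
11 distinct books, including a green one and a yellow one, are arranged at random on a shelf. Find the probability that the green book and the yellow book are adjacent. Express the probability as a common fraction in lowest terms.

There are 11! = 39916800 arrangements.
Treat the green book and the yellow book as a block: 10! arrangements of the blocks × 2 orders within the block = 2·3628800 = 7257600.
Probability = 7257600/39916800 = 2/11.

2/11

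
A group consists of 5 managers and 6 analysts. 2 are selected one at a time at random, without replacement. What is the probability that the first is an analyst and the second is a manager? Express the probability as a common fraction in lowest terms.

Multiply the conditional probabilities at each draw: 6/11 · 5/10 = 30/110 = 3/11.

3/11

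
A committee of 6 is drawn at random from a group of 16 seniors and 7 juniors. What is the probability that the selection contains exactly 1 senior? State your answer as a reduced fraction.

16/4807

The sample space is all 6-subsets of the 23: C(23,6) = 100947.
Selections with exactly 1 senior: choose 1 of the 16 seniors and 5 of the 7 juniors, C(16,1)·C(7,5) = 16·21 = 336.
Probability = 336/100947 = 16/4807.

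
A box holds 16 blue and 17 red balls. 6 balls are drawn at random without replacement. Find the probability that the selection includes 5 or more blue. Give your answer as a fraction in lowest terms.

Total selections: C(33,6) = 1107568.
Favorable selections (5 or more blue): C(16,5)·C(17,1) + C(16,6)·C(17,0) = 74256 + 8008 = 82264.
Probability = 82264/1107568 = 1469/19778.

1469/19778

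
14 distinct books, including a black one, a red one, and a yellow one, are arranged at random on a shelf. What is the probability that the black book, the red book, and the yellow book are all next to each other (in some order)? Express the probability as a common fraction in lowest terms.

There are 14! = 87178291200 arrangements.
Treat the three as one block: 12! placements × 3! orders within the block = 479001600·6 = 2874009600.
Probability = 2874009600/87178291200 = 3/91.

3/91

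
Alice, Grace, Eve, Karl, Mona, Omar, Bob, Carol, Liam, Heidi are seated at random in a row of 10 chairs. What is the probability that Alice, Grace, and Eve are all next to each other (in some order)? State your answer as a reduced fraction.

1/15

There are 10! = 3628800 arrangements.
Treat the three as one block: 8! placements × 3! orders within the block = 40320·6 = 241920.
Probability = 241920/3628800 = 1/15.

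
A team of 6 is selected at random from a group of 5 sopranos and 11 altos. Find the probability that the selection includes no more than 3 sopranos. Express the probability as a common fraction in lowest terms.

27/28

Total selections: C(16,6) = 8008.
Count the complement (more than 3 sopranos): C(5,4)·C(11,2) + C(5,5)·C(11,1) = 275 + 11 = 286.
Probability = 1 − 286/8008 = 7722/8008 = 27/28.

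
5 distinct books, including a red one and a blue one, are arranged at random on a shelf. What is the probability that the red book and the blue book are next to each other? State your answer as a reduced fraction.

There are 5! = 120 arrangements.
Treat the red book and the blue book as a block: 4! arrangements of the blocks × 2 orders within the block = 2·24 = 48.
Probability = 48/120 = 2/5.

2/5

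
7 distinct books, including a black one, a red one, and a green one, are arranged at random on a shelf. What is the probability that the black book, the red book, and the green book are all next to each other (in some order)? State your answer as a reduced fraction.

1/7

There are 7! = 5040 arrangements.
Treat the three as one block: 5! placements × 3! orders within the block = 120·6 = 720.
Probability = 720/5040 = 1/7.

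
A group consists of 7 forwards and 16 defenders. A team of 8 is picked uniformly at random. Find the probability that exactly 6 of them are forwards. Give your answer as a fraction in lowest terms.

There are C(23,8) = 490314 ways to choose 8 from 23.
Selections with exactly 6 forwards: choose 6 of the 7 forwards and 2 of the 16 defenders, C(7,6)·C(16,2) = 7·120 = 840.
Probability = 840/490314 = 140/81719.

140/81719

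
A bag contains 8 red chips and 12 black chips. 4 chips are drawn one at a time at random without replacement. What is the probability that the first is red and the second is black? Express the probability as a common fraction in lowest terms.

24/95

Multiply the conditional probabilities at each draw: 8/20 · 12/19 = 96/380 = 24/95.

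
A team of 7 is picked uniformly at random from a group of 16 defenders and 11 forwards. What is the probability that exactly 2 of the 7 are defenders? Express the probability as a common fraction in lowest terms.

56/897

There are C(27,7) = 888030 ways to choose 7 from 27.
Selections with exactly 2 defenders: choose 2 of the 16 defenders and 5 of the 11 forwards, C(16,2)·C(11,5) = 120·462 = 55440.
Probability = 55440/888030 = 56/897.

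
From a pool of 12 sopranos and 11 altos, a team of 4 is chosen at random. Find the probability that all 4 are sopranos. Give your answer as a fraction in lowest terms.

There are C(23,4) = 8855 possible selections.
Selections with all sopranos: C(12,4) = 495.
Probability = 495/8855 = 9/161.

9/161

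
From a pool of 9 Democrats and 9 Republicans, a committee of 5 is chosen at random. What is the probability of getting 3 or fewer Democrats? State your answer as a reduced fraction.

Total selections: C(18,5) = 8568.
Favorable selections (3 or fewer Democrats): C(9,0)·C(9,5) + C(9,1)·C(9,4) + C(9,2)·C(9,3) + C(9,3)·C(9,2) = 126 + 1134 + 3024 + 3024 = 7308.
Probability = 7308/8568 = 29/34.

29/34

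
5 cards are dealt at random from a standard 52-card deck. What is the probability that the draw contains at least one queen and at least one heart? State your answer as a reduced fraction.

229297/866320

There are C(52,5) = 2598960 possible draws.
By inclusion-exclusion on the complements, draws missing all queens or all hearts: C(48,5) + C(39,5) − C(36,5) = 1712304 + 575757 − 376992 = 1911069.
So draws with at least one of each: 2598960 − 1911069 = 687891, probability 687891/2598960 = 229297/866320.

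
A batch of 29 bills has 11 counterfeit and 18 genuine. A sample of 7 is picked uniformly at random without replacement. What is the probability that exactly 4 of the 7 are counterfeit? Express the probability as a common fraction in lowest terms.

1496/8671

There are C(29,7) = 1560780 ways to choose 7 from 29.
Selections with exactly 4 counterfeit: choose 4 of the 11 counterfeit and 3 of the 18 genuine, C(11,4)·C(18,3) = 330·816 = 269280.
Probability = 269280/1560780 = 1496/8671.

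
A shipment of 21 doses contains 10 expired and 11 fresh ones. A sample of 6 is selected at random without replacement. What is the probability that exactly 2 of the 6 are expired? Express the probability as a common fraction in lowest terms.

There are C(21,6) = 54264 ways to choose 6 from 21.
Selections with exactly 2 expired: choose 2 of the 10 expired and 4 of the 11 fresh, C(10,2)·C(11,4) = 45·330 = 14850.
Probability = 14850/54264 = 2475/9044.

2475/9044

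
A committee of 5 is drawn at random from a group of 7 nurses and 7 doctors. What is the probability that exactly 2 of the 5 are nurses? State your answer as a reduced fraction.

The sample space is all 5-subsets of the 14: C(14,5) = 2002.
Selections with exactly 2 nurses: choose 2 of the 7 nurses and 3 of the 7 doctors, C(7,2)·C(7,3) = 21·35 = 735.
Probability = 735/2002 = 105/286.

105/286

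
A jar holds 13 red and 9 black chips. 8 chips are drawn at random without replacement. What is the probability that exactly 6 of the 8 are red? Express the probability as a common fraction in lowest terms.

The sample space is all 8-subsets of the 22: C(22,8) = 319770.
Selections with exactly 6 red: choose 6 of the 13 red and 2 of the 9 black, C(13,6)·C(9,2) = 1716·36 = 61776.
Probability = 61776/319770 = 312/1615.

312/1615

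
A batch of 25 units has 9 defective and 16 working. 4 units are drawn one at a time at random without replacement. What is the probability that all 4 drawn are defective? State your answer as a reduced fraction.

Multiply the conditional probabilities at each draw: 9/25 · 8/24 · 7/23 · 6/22 = 3024/303600 = 63/6325.

63/6325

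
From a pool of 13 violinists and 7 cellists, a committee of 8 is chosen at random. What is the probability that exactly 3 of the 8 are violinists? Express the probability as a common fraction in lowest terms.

There are C(20,8) = 125970 ways to choose 8 from 20.
Selections with exactly 3 violinists: choose 3 of the 13 violinists and 5 of the 7 cellists, C(13,3)·C(7,5) = 286·21 = 6006.
Probability = 6006/125970 = 77/1615.

77/1615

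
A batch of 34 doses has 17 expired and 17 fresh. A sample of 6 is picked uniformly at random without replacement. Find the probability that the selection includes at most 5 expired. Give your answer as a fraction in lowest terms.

Total selections: C(34,6) = 1344904.
The complement is exactly 6 expired: C(17,6)·C(17,0) = 12376.
Probability = 1 − 12376/1344904 = 1332528/1344904 = 9798/9889.

9798/9889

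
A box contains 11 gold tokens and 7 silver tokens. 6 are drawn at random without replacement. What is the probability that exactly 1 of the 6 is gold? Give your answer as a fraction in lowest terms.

11/884

The sample space is all 6-subsets of the 18: C(18,6) = 18564.
Selections with exactly 1 gold: choose 1 of the 11 gold and 5 of the 7 silver, C(11,1)·C(7,5) = 11·21 = 231.
Probability = 231/18564 = 11/884.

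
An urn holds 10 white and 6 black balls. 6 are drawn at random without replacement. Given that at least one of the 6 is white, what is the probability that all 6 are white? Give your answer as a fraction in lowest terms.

Work in counts. Selections with at least one white: C(16,6) − C(6,6) = 8008 − 1 = 8007.
Of those, selections where all 6 are white: C(10,6) = 210.
Conditional probability = 210/8007 = 70/2669.

70/2669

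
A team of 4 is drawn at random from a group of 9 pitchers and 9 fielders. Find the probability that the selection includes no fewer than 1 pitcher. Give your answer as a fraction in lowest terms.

163/170

Total selections: C(18,4) = 3060.
The complement is all 4 are fielders: C(9,4) = 126.
Probability = 1 − 126/3060 = 2934/3060 = 163/170.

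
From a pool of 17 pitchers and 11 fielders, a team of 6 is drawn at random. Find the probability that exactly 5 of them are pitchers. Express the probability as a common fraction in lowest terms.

187/1035

Total number of selections: C(28,6) = 376740.
Selections with exactly 5 pitchers: choose 5 of the 17 pitchers and 1 of the 11 fielders, C(17,5)·C(11,1) = 6188·11 = 68068.
Probability = 68068/376740 = 187/1035.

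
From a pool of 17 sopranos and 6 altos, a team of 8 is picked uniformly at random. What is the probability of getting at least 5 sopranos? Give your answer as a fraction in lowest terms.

13247/14421

There are C(23,8) = 490314 ways to choose the 8.
Count the complement (fewer than 5 sopranos): C(17,2)·C(6,6) + C(17,3)·C(6,5) + C(17,4)·C(6,4) = 136 + 4080 + 35700 = 39916.
Probability = 1 − 39916/490314 = 450398/490314 = 13247/14421.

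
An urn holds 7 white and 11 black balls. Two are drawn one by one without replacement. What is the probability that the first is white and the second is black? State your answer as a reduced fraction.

Multiply the conditional probabilities at each draw: 7/18 · 11/17 = 77/306.

77/306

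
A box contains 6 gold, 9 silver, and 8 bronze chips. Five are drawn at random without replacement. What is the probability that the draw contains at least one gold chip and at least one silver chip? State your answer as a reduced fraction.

3645/4807

There are C(23,5) = 33649 possible draws.
By inclusion-exclusion on the complements, draws missing all gold or all silver: C(17,5) + C(14,5) − C(8,5) = 6188 + 2002 − 56 = 8134.
So draws with at least one of each: 33649 − 8134 = 25515, probability 25515/33649 = 3645/4807.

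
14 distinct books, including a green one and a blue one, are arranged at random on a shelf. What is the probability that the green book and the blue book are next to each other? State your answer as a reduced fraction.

There are 14! = 87178291200 arrangements.
Treat the green book and the blue book as a block: 13! arrangements of the blocks × 2 orders within the block = 2·6227020800 = 12454041600.
Probability = 12454041600/87178291200 = 1/7.

1/7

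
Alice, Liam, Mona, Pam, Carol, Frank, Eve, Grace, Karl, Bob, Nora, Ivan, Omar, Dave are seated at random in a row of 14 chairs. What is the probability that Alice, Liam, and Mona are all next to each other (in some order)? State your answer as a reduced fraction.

3/91

There are 14! = 87178291200 arrangements.
Treat the three as one block: 12! placements × 3! orders within the block = 479001600·6 = 2874009600.
Probability = 2874009600/87178291200 = 3/91.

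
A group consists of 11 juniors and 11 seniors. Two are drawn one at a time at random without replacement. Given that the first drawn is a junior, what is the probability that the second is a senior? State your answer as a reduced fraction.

After removing one junior, 21 remain: 10 juniors and 11 seniors.
So the probability the next is a senior is 11/21.

11/21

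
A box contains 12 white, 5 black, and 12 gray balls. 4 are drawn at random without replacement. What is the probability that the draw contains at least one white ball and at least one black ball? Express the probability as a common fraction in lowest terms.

There are C(29,4) = 23751 possible draws.
By inclusion-exclusion on the complements, draws missing all white or all black: C(17,4) + C(24,4) − C(12,4) = 2380 + 10626 − 495 = 12511.
So draws with at least one of each: 23751 − 12511 = 11240, probability 11240/23751.

11240/23751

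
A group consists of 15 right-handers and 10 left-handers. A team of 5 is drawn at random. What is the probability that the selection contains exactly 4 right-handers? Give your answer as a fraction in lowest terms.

There are C(25,5) = 53130 ways to choose 5 from 25.
Selections with exactly 4 right-handers: choose 4 of the 15 right-handers and 1 of the 10 left-handers, C(15,4)·C(10,1) = 1365·10 = 13650.
Probability = 13650/53130 = 65/253.

65/253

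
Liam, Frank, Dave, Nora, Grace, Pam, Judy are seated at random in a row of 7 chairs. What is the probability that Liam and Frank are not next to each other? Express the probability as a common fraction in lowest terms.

5/7

There are 7! = 5040 arrangements.
Arrangements with Liam and Frank adjacent: 2·6! = 1440.
So not adjacent: 5040 − 1440 = 3600, probability 3600/5040 = 5/7.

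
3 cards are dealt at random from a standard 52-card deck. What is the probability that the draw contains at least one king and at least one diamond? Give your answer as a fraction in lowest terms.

33/260

There are C(52,3) = 22100 possible draws.
By inclusion-exclusion on the complements, draws missing all kings or all diamonds: C(48,3) + C(39,3) − C(36,3) = 17296 + 9139 − 7140 = 19295.
So draws with at least one of each: 22100 − 19295 = 2805, probability 2805/22100 = 33/260.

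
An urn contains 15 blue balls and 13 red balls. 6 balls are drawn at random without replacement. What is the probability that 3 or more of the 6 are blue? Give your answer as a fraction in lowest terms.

Total selections: C(28,6) = 376740.
Favorable selections (3 or more blue): C(15,3)·C(13,3) + C(15,4)·C(13,2) + C(15,5)·C(13,1) + C(15,6)·C(13,0) = 130130 + 106470 + 39039 + 5005 = 280644.
Probability = 280644/376740 = 257/345.

257/345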